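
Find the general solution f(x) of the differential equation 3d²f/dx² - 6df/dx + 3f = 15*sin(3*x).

f = -2*sin(3*x)/5 + 3*cos(3*x)/10 + C1*exp(x) + C2*x*exp(x)

Divide through by 3: f'' - 2f' + f = 5*sin(3*x).
Characteristic equation r² - 2r + 1 = 0 has discriminant (-2)² - 4·(1) = 0, so r = 1 is a repeated root.
Hence f_h = (C1 + C2*x)*exp(x).
Try f_p = A*cos(3*x) + B*sin(3*x). Substituting and equating the coefficients of cos(3x) and sin(3x) gives A = 3/10, B = -2/5, so f_p = -2*sin(3*x)/5 + 3*cos(3*x)/10.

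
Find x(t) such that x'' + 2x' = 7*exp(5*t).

Characteristic equation r² + 2r = 0 factors as (r + 2)r = 0, so r = -2, 0.
Hence x_h = C1*exp(-2*t) + C2.
Try x_p = A*exp(5*t). Substituting into the equation and dividing by exp(5*t) gives A = 1/5, so x_p = exp(5*t)/5.

x = C2 + exp(5*t)/5 + C1*exp(-2*t)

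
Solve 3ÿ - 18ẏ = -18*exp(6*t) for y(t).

Divide through by 3: y'' - 6y' = -6*exp(6*t).
Characteristic equation r² - 6r = 0 factors as (r - 6)r = 0, so r = 6, 0.
Hence y_h = C1*exp(6*t) + C2.
Since exp(6*t) solves the homogeneous equation (r = 6 is a root of multiplicity 1), multiply the trial by t. Try y_p = A*t*exp(6*t). Substituting into the equation and dividing by exp(6*t) gives A = -1, so y_p = -t*exp(6*t).

y = C2 + C1*exp(6*t) - t*exp(6*t)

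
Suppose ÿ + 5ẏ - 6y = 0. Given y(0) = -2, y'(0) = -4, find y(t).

Characteristic equation r² + 5r - 6 = 0 factors as (r + 6)(r - 1) = 0, so r = -6, 1.
Hence y_h = C1*exp(-6*t) + C2*exp(t).
Apply the initial conditions: y(0) = C1 + C2 = -2 and y'(0) = C2 - 6*C1 = -4. Solving gives C1 = 2/7, C2 = -16/7.

y = -16*exp(t)/7 + 2*exp(-6*t)/7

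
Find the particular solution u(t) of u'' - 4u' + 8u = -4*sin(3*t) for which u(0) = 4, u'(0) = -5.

Characteristic equation r² - 4r + 8 = 0 has discriminant (-4)² - 4·(8) = -16 < 0, so r = 2 ± 2i.
Hence u_h = C1*cos(2*t)*exp(2*t) + C2*exp(2*t)*sin(2*t).
Try u_p = A*cos(3*t) + B*sin(3*t). Substituting and equating the coefficients of cos(3t) and sin(3t) gives A = -48/145, B = 4/145, so u_p = -48*cos(3*t)/145 + 4*sin(3*t)/145.
General solution: u = -48*cos(3*t)/145 + 4*sin(3*t)/145 + C1*cos(2*t)*exp(2*t) + C2*exp(2*t)*sin(2*t).
Apply the initial conditions: u(0) = -48/145 + C1 = 4 and u'(0) = 12/145 + 2*C1 + 2*C2 = -5. Solving gives C1 = 628/145, C2 = -1993/290.

u = -48*cos(3*t)/145 + 4*sin(3*t)/145 - 1993*exp(2*t)*sin(2*t)/290 + 628*cos(2*t)*exp(2*t)/145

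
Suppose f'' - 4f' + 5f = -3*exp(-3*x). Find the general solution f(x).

f = -3*exp(-3*x)/26 + C1*cos(x)*exp(2*x) + C2*exp(2*x)*sin(x)

Characteristic equation r² - 4r + 5 = 0 has discriminant (-4)² - 4·(5) = -4 < 0, so r = 2 ± i.
Hence f_h = C1*cos(x)*exp(2*x) + C2*exp(2*x)*sin(x).
Try f_p = A*exp(-3*x). Substituting into the equation and dividing by exp(-3*x) gives A = -3/26, so f_p = -3*exp(-3*x)/26.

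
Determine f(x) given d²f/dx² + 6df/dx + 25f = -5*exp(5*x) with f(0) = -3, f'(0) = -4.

f = -exp(5*x)/16 - 47*cos(4*x)*exp(-3*x)/16 - 25*exp(-3*x)*sin(4*x)/8

Characteristic equation r² + 6r + 25 = 0 has discriminant (6)² - 4·(25) = -64 < 0, so r = -3 ± 4i.
Hence f_h = C1*cos(4*x)*exp(-3*x) + C2*exp(-3*x)*sin(4*x).
Try f_p = A*exp(5*x). Substituting into the equation and dividing by exp(5*x) gives A = -1/16, so f_p = -exp(5*x)/16.
General solution: f = -exp(5*x)/16 + C1*cos(4*x)*exp(-3*x) + C2*exp(-3*x)*sin(4*x).
Apply the initial conditions: f(0) = -1/16 + C1 = -3 and f'(0) = -5/16 - 3*C1 + 4*C2 = -4. Solving gives C1 = -47/16, C2 = -25/8.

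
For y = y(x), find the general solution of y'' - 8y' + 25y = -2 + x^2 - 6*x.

Characteristic equation r² - 8r + 25 = 0 has discriminant (-8)² - 4·(25) = -36 < 0, so r = 4 ± 3i.
Hence y_h = C1*cos(3*x)*exp(4*x) + C2*exp(4*x)*sin(3*x).
For the particular solution try y_p = A0 + A1*x + A2*x^2. Substituting and matching coefficients of each power of x gives A0 = -2372/15625, A1 = -134/625, A2 = 1/25, so y_p = -2372/15625 - 134*x/625 + x^2/25.

y = -2372/15625 - 134*x/625 + x**2/25 + C1*cos(3*x)*exp(4*x) + C2*exp(4*x)*sin(3*x)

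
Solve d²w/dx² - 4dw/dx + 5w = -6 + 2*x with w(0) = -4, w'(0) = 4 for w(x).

Characteristic equation r² - 4r + 5 = 0 has discriminant (-4)² - 4·(5) = -4 < 0, so r = 2 ± i.
Hence w_h = C1*cos(x)*exp(2*x) + C2*exp(2*x)*sin(x).
For the particular solution try w_p = A0 + A1*x. Substituting and matching coefficients of each power of x gives A0 = -22/25, A1 = 2/5, so w_p = -22/25 + 2*x/5.
General solution: w = -22/25 + 2*x/5 + C1*cos(x)*exp(2*x) + C2*exp(2*x)*sin(x).
Apply the initial conditions: w(0) = -22/25 + C1 = -4 and w'(0) = 2/5 + C2 + 2*C1 = 4. Solving gives C1 = -78/25, C2 = 246/25.

w = -22/25 + 2*x/5 - 78*cos(x)*exp(2*x)/25 + 246*exp(2*x)*sin(x)/25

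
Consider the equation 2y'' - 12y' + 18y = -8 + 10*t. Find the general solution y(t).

Divide through by 2: y'' - 6y' + 9y = -4 + 5*t.
Characteristic equation r² - 6r + 9 = 0 has discriminant (-6)² - 4·(9) = 0, so r = 3 is a repeated root.
Hence y_h = (C1 + C2*t)*exp(3*t).
For the particular solution try y_p = A0 + A1*t. Substituting and matching coefficients of each power of t gives A0 = -2/27, A1 = 5/9, so y_p = -2/27 + 5*t/9.

y = -2/27 + 5*t/9 + C1*exp(3*t) + C2*t*exp(3*t)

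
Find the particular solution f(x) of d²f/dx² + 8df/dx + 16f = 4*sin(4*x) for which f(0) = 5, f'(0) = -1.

f = -cos(4*x)/8 + 41*exp(-4*x)/8 + 39*x*exp(-4*x)/2

Characteristic equation r² + 8r + 16 = 0 has discriminant (8)² - 4·(16) = 0, so r = -4 is a repeated root.
Hence f_h = (C1 + C2*x)*exp(-4*x).
Try f_p = A*cos(4*x) + B*sin(4*x). Substituting and equating the coefficients of cos(4x) and sin(4x) gives A = -1/8, B = 0, so f_p = -cos(4*x)/8.
General solution: f = -cos(4*x)/8 + C1*exp(-4*x) + C2*x*exp(-4*x).
Apply the initial conditions: f(0) = -1/8 + C1 = 5 and f'(0) = C2 - 4*C1 = -1. Solving gives C1 = 41/8, C2 = 39/2.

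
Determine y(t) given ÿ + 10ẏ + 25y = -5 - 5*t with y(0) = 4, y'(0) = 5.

y = -3/25 - t/5 + 103*exp(-5*t)/25 + 129*t*exp(-5*t)/5

Characteristic equation r² + 10r + 25 = 0 has discriminant (10)² - 4·(25) = 0, so r = -5 is a repeated root.
Hence y_h = (C1 + C2*t)*exp(-5*t).
For the particular solution try y_p = A0 + A1*t. Substituting and matching coefficients of each power of t gives A0 = -3/25, A1 = -1/5, so y_p = -3/25 - t/5.
General solution: y = -3/25 - t/5 + C1*exp(-5*t) + C2*t*exp(-5*t).
Apply the initial conditions: y(0) = -3/25 + C1 = 4 and y'(0) = -1/5 + C2 - 5*C1 = 5. Solving gives C1 = 103/25, C2 = 129/5.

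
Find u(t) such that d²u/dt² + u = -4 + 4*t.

Characteristic equation r² + 1 = 0 has discriminant (0)² - 4·(1) = -4 < 0, so r = ± i.
Hence u_h = C1*cos(t) + C2*sin(t).
For the particular solution try u_p = A0 + A1*t. Substituting and matching coefficients of each power of t gives A0 = -4, A1 = 4, so u_p = -4 + 4*t.

u = -4 + 4*t + C1*cos(t) + C2*sin(t)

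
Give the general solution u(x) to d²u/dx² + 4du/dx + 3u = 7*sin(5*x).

Characteristic equation r² + 4r + 3 = 0 factors as (r + 3)(r + 1) = 0, so r = -3, -1.
Hence u_h = C1*exp(-3*x) + C2*exp(-x).
Try u_p = A*cos(5*x) + B*sin(5*x). Substituting and equating the coefficients of cos(5x) and sin(5x) gives A = -35/221, B = -77/442, so u_p = -77*sin(5*x)/442 - 35*cos(5*x)/221.

u = -77*sin(5*x)/442 - 35*cos(5*x)/221 + C1*exp(-3*x) + C2*exp(-x)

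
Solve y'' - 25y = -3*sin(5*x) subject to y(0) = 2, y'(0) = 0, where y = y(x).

y = 3*sin(5*x)/50 + 97*exp(5*x)/100 + 103*exp(-5*x)/100

Characteristic equation r² - 25 = 0 factors as (r - 5)(r + 5) = 0, so r = 5, -5.
Hence y_h = C1*exp(5*x) + C2*exp(-5*x).
Try y_p = A*cos(5*x) + B*sin(5*x). Substituting and equating the coefficients of cos(5x) and sin(5x) gives A = 0, B = 3/50, so y_p = 3*sin(5*x)/50.
General solution: y = 3*sin(5*x)/50 + C1*exp(5*x) + C2*exp(-5*x).
Apply the initial conditions: y(0) = C1 + C2 = 2 and y'(0) = 3/10 - 5*C2 + 5*C1 = 0. Solving gives C1 = 97/100, C2 = 103/100.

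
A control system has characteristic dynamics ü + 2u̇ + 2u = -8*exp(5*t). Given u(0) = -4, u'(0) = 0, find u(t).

u = -8*exp(5*t)/37 - 140*cos(t)*exp(-t)/37 - 100*exp(-t)*sin(t)/37

Characteristic equation r² + 2r + 2 = 0 has discriminant (2)² - 4·(2) = -4 < 0, so r = -1 ± i.
Hence u_h = C1*cos(t)*exp(-t) + C2*exp(-t)*sin(t).
Try u_p = A*exp(5*t). Substituting into the equation and dividing by exp(5*t) gives A = -8/37, so u_p = -8*exp(5*t)/37.
General solution: u = -8*exp(5*t)/37 + C1*cos(t)*exp(-t) + C2*exp(-t)*sin(t).
Apply the initial conditions: u(0) = -8/37 + C1 = -4 and u'(0) = -40/37 + C2 - C1 = 0. Solving gives C1 = -140/37, C2 = -100/37.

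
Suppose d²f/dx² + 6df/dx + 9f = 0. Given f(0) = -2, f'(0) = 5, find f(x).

Characteristic equation r² + 6r + 9 = 0 has discriminant (6)² - 4·(9) = 0, so r = -3 is a repeated root.
Hence f_h = (C1 + C2*x)*exp(-3*x).
Apply the initial conditions: f(0) = C1 = -2 and f'(0) = C2 - 3*C1 = 5. Solving gives C1 = -2, C2 = -1.

f = -2*exp(-3*x) - x*exp(-3*x)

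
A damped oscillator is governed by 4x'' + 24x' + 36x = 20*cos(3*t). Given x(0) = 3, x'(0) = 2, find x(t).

Divide through by 4: x'' + 6x' + 9x = 5*cos(3*t).
Characteristic equation r² + 6r + 9 = 0 has discriminant (6)² - 4·(9) = 0, so r = -3 is a repeated root.
Hence x_h = (C1 + C2*t)*exp(-3*t).
Try x_p = A*cos(3*t) + B*sin(3*t). Substituting and equating the coefficients of cos(3t) and sin(3t) gives A = 0, B = 5/18, so x_p = 5*sin(3*t)/18.
General solution: x = 5*sin(3*t)/18 + C1*exp(-3*t) + C2*t*exp(-3*t).
Apply the initial conditions: x(0) = C1 = 3 and x'(0) = 5/6 + C2 - 3*C1 = 2. Solving gives C1 = 3, C2 = 61/6.

x = 3*exp(-3*t) + 5*sin(3*t)/18 + 61*t*exp(-3*t)/6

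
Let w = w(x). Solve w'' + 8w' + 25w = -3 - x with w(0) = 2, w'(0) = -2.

Characteristic equation r² + 8r + 25 = 0 has discriminant (8)² - 4·(25) = -36 < 0, so r = -4 ± 3i.
Hence w_h = C1*cos(3*x)*exp(-4*x) + C2*exp(-4*x)*sin(3*x).
For the particular solution try w_p = A0 + A1*x. Substituting and matching coefficients of each power of x gives A0 = -67/625, A1 = -1/25, so w_p = -67/625 - x/25.
General solution: w = -67/625 - x/25 + C1*cos(3*x)*exp(-4*x) + C2*exp(-4*x)*sin(3*x).
Apply the initial conditions: w(0) = -67/625 + C1 = 2 and w'(0) = -1/25 - 4*C1 + 3*C2 = -2. Solving gives C1 = 1317/625, C2 = 4043/1875.

w = -67/625 - x/25 + 1317*cos(3*x)*exp(-4*x)/625 + 4043*exp(-4*x)*sin(3*x)/1875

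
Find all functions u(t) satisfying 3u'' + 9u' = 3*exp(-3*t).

Divide through by 3: u'' + 3u' = exp(-3*t).
Characteristic equation r² + 3r = 0 factors as (r + 3)r = 0, so r = -3, 0.
Hence u_h = C1*exp(-3*t) + C2.
Since exp(-3*t) solves the homogeneous equation (r = -3 is a root of multiplicity 1), multiply the trial by t. Try u_p = A*t*exp(-3*t). Substituting into the equation and dividing by exp(-3*t) gives A = -1/3, so u_p = -t*exp(-3*t)/3.

u = C2 + C1*exp(-3*t) - t*exp(-3*t)/3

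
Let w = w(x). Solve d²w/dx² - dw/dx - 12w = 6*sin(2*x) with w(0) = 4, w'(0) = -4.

Characteristic equation r² - r - 12 = 0 factors as (r - 4)(r + 3) = 0, so r = 4, -3.
Hence w_h = C1*exp(4*x) + C2*exp(-3*x).
Try w_p = A*cos(2*x) + B*sin(2*x). Substituting and equating the coefficients of cos(2x) and sin(2x) gives A = 3/65, B = -24/65, so w_p = -24*sin(2*x)/65 + 3*cos(2*x)/65.
General solution: w = -24*sin(2*x)/65 + 3*cos(2*x)/65 + C1*exp(4*x) + C2*exp(-3*x).
Apply the initial conditions: w(0) = 3/65 + C1 + C2 = 4 and w'(0) = -48/65 - 3*C2 + 4*C1 = -4. Solving gives C1 = 43/35, C2 = 248/91.

w = -24*sin(2*x)/65 + 3*cos(2*x)/65 + 43*exp(4*x)/35 + 248*exp(-3*x)/91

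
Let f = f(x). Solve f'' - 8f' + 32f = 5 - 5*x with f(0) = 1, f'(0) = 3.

f = 15/128 - 5*x/32 - 3*exp(4*x)*sin(4*x)/32 + 113*cos(4*x)*exp(4*x)/128

Characteristic equation r² - 8r + 32 = 0 has discriminant (-8)² - 4·(32) = -64 < 0, so r = 4 ± 4i.
Hence f_h = C1*cos(4*x)*exp(4*x) + C2*exp(4*x)*sin(4*x).
For the particular solution try f_p = A0 + A1*x. Substituting and matching coefficients of each power of x gives A0 = 15/128, A1 = -5/32, so f_p = 15/128 - 5*x/32.
General solution: f = 15/128 - 5*x/32 + C1*cos(4*x)*exp(4*x) + C2*exp(4*x)*sin(4*x).
Apply the initial conditions: f(0) = 15/128 + C1 = 1 and f'(0) = -5/32 + 4*C1 + 4*C2 = 3. Solving gives C1 = 113/128, C2 = -3/32.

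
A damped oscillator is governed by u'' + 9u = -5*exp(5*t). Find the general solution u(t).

Characteristic equation r² + 9 = 0 has discriminant (0)² - 4·(9) = -36 < 0, so r = ± 3i.
Hence u_h = C1*cos(3*t) + C2*sin(3*t).
Try u_p = A*exp(5*t). Substituting into the equation and dividing by exp(5*t) gives A = -5/34, so u_p = -5*exp(5*t)/34.

u = -5*exp(5*t)/34 + C1*cos(3*t) + C2*sin(3*t)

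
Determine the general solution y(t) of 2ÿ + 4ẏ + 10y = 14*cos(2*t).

Divide through by 2: y'' + 2y' + 5y = 7*cos(2*t).
Characteristic equation r² + 2r + 5 = 0 has discriminant (2)² - 4·(5) = -16 < 0, so r = -1 ± 2i.
Hence y_h = C1*cos(2*t)*exp(-t) + C2*exp(-t)*sin(2*t).
Try y_p = A*cos(2*t) + B*sin(2*t). Substituting and equating the coefficients of cos(2t) and sin(2t) gives A = 7/17, B = 28/17, so y_p = 7*cos(2*t)/17 + 28*sin(2*t)/17.

y = 7*cos(2*t)/17 + 28*sin(2*t)/17 + C1*cos(2*t)*exp(-t) + C2*exp(-t)*sin(2*t)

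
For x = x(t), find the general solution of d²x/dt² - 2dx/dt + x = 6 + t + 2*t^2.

x = 20 + 2*t**2 + 9*t + C1*exp(t) + C2*t*exp(t)

Characteristic equation r² - 2r + 1 = 0 has discriminant (-2)² - 4·(1) = 0, so r = 1 is a repeated root.
Hence x_h = (C1 + C2*t)*exp(t).
For the particular solution try x_p = A0 + A1*t + A2*t^2. Substituting and matching coefficients of each power of t gives A0 = 20, A1 = 9, A2 = 2, so x_p = 20 + 2*t^2 + 9*t.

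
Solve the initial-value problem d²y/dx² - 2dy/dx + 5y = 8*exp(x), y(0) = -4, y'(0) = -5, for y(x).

Characteristic equation r² - 2r + 5 = 0 has discriminant (-2)² - 4·(5) = -16 < 0, so r = 1 ± 2i.
Hence y_h = C1*cos(2*x)*exp(x) + C2*exp(x)*sin(2*x).
Try y_p = A*exp(x). Substituting into the equation and dividing by exp(x) gives A = 2, so y_p = 2*exp(x).
General solution: y = 2*exp(x) + C1*cos(2*x)*exp(x) + C2*exp(x)*sin(2*x).
Apply the initial conditions: y(0) = 2 + C1 = -4 and y'(0) = 2 + C1 + 2*C2 = -5. Solving gives C1 = -6, C2 = -1/2.

y = 2*exp(x) - 6*cos(2*x)*exp(x) - exp(x)*sin(2*x)/2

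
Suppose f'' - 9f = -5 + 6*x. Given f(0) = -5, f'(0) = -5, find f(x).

Characteristic equation r² - 9 = 0 factors as (r - 3)(r + 3) = 0, so r = 3, -3.
Hence f_h = C1*exp(3*x) + C2*exp(-3*x).
For the particular solution try f_p = A0 + A1*x. Substituting and matching coefficients of each power of x gives A0 = 5/9, A1 = -2/3, so f_p = 5/9 - 2*x/3.
General solution: f = 5/9 - 2*x/3 + C1*exp(3*x) + C2*exp(-3*x).
Apply the initial conditions: f(0) = 5/9 + C1 + C2 = -5 and f'(0) = -2/3 - 3*C2 + 3*C1 = -5. Solving gives C1 = -7/2, C2 = -37/18.

f = 5/9 - 37*exp(-3*x)/18 - 7*exp(3*x)/2 - 2*x/3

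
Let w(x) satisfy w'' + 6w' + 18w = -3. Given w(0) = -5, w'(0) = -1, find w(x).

w = -1/6 - 31*exp(-3*x)*sin(3*x)/6 - 29*cos(3*x)*exp(-3*x)/6

Characteristic equation r² + 6r + 18 = 0 has discriminant (6)² - 4·(18) = -36 < 0, so r = -3 ± 3i.
Hence w_h = C1*cos(3*x)*exp(-3*x) + C2*exp(-3*x)*sin(3*x).
For the particular solution try w_p = A0. Substituting and matching coefficients of each power of x gives A0 = -1/6, so w_p = -1/6.
General solution: w = -1/6 + C1*cos(3*x)*exp(-3*x) + C2*exp(-3*x)*sin(3*x).
Apply the initial conditions: w(0) = -1/6 + C1 = -5 and w'(0) = -3*C1 + 3*C2 = -1. Solving gives C1 = -29/6, C2 = -31/6.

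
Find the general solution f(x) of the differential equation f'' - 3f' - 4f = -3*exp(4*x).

Characteristic equation r² - 3r - 4 = 0 factors as (r - 4)(r + 1) = 0, so r = 4, -1.
Hence f_h = C1*exp(4*x) + C2*exp(-x).
Since exp(4*x) solves the homogeneous equation (r = 4 is a root of multiplicity 1), multiply the trial by x. Try f_p = A*x*exp(4*x). Substituting into the equation and dividing by exp(4*x) gives A = -3/5, so f_p = -3*x*exp(4*x)/5.

f = C1*exp(4*x) + C2*exp(-x) - 3*x*exp(4*x)/5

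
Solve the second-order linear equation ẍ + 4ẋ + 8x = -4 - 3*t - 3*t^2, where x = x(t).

Characteristic equation r² + 4r + 8 = 0 has discriminant (4)² - 4·(8) = -16 < 0, so r = -2 ± 2i.
Hence x_h = C1*cos(2*t)*exp(-2*t) + C2*exp(-2*t)*sin(2*t).
For the particular solution try x_p = A0 + A1*t + A2*t^2. Substituting and matching coefficients of each power of t gives A0 = -13/32, A1 = 0, A2 = -3/8, so x_p = -13/32 - 3*t^2/8.

x = -13/32 - 3*t**2/8 + C1*cos(2*t)*exp(-2*t) + C2*exp(-2*t)*sin(2*t)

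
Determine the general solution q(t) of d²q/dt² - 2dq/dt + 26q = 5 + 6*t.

Characteristic equation r² - 2r + 26 = 0 has discriminant (-2)² - 4·(26) = -100 < 0, so r = 1 ± 5i.
Hence q_h = C1*cos(5*t)*exp(t) + C2*exp(t)*sin(5*t).
For the particular solution try q_p = A0 + A1*t. Substituting and matching coefficients of each power of t gives A0 = 71/338, A1 = 3/13, so q_p = 71/338 + 3*t/13.

q = 71/338 + 3*t/13 + C1*cos(5*t)*exp(t) + C2*exp(t)*sin(5*t)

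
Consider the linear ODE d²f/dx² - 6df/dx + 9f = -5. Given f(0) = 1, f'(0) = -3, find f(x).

Characteristic equation r² - 6r + 9 = 0 has discriminant (-6)² - 4·(9) = 0, so r = 3 is a repeated root.
Hence f_h = (C1 + C2*x)*exp(3*x).
For the particular solution try f_p = A0. Substituting and matching coefficients of each power of x gives A0 = -5/9, so f_p = -5/9.
General solution: f = -5/9 + C1*exp(3*x) + C2*x*exp(3*x).
Apply the initial conditions: f(0) = -5/9 + C1 = 1 and f'(0) = C2 + 3*C1 = -3. Solving gives C1 = 14/9, C2 = -23/3.

f = -5/9 + 14*exp(3*x)/9 - 23*x*exp(3*x)/3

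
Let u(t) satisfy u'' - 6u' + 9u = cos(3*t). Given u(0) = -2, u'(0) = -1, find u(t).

u = -2*exp(3*t) - sin(3*t)/18 + 31*t*exp(3*t)/6

Characteristic equation r² - 6r + 9 = 0 has discriminant (-6)² - 4·(9) = 0, so r = 3 is a repeated root.
Hence u_h = (C1 + C2*t)*exp(3*t).
Try u_p = A*cos(3*t) + B*sin(3*t). Substituting and equating the coefficients of cos(3t) and sin(3t) gives A = 0, B = -1/18, so u_p = -sin(3*t)/18.
General solution: u = -sin(3*t)/18 + C1*exp(3*t) + C2*t*exp(3*t).
Apply the initial conditions: u(0) = C1 = -2 and u'(0) = -1/6 + C2 + 3*C1 = -1. Solving gives C1 = -2, C2 = 31/6.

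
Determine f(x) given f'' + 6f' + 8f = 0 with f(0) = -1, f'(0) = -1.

f = -5*exp(-2*x)/2 + 3*exp(-4*x)/2

Characteristic equation r² + 6r + 8 = 0 factors as (r + 2)(r + 4) = 0, so r = -2, -4.
Hence f_h = C1*exp(-2*x) + C2*exp(-4*x).
Apply the initial conditions: f(0) = C1 + C2 = -1 and f'(0) = -4*C2 - 2*C1 = -1. Solving gives C1 = -5/2, C2 = 3/2.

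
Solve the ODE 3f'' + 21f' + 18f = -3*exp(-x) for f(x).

Divide through by 3: f'' + 7f' + 6f = -exp(-x).
Characteristic equation r² + 7r + 6 = 0 factors as (r + 6)(r + 1) = 0, so r = -6, -1.
Hence f_h = C1*exp(-6*x) + C2*exp(-x).
Since exp(-x) solves the homogeneous equation (r = -1 is a root of multiplicity 1), multiply the trial by x. Try f_p = A*x*exp(-x). Substituting into the equation and dividing by exp(-x) gives A = -1/5, so f_p = -x*exp(-x)/5.

f = C1*exp(-6*x) + C2*exp(-x) - x*exp(-x)/5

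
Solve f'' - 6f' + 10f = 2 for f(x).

f = 1/5 + C1*cos(x)*exp(3*x) + C2*exp(3*x)*sin(x)

Characteristic equation r² - 6r + 10 = 0 has discriminant (-6)² - 4·(10) = -4 < 0, so r = 3 ± i.
Hence f_h = C1*cos(x)*exp(3*x) + C2*exp(3*x)*sin(x).
For the particular solution try f_p = A0. Substituting and matching coefficients of each power of x gives A0 = 1/5, so f_p = 1/5.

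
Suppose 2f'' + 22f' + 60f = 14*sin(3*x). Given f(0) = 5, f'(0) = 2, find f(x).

Divide through by 2: f'' + 11f' + 30f = 7*sin(3*x).
Characteristic equation r² + 11r + 30 = 0 factors as (r + 6)(r + 5) = 0, so r = -6, -5.
Hence f_h = C1*exp(-6*x) + C2*exp(-5*x).
Try f_p = A*cos(3*x) + B*sin(3*x). Substituting and equating the coefficients of cos(3x) and sin(3x) gives A = -77/510, B = 49/510, so f_p = -77*cos(3*x)/510 + 49*sin(3*x)/510.
General solution: f = -77*cos(3*x)/510 + 49*sin(3*x)/510 + C1*exp(-6*x) + C2*exp(-5*x).
Apply the initial conditions: f(0) = -77/510 + C1 + C2 = 5 and f'(0) = 49/170 - 6*C1 - 5*C2 = 2. Solving gives C1 = -412/15, C2 = 1109/34.

f = -412*exp(-6*x)/15 - 77*cos(3*x)/510 + 49*sin(3*x)/510 + 1109*exp(-5*x)/34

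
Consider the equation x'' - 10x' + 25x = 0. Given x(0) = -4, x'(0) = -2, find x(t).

x = -4*exp(5*t) + 18*t*exp(5*t)

Characteristic equation r² - 10r + 25 = 0 has discriminant (-10)² - 4·(25) = 0, so r = 5 is a repeated root.
Hence x_h = (C1 + C2*t)*exp(5*t).
Apply the initial conditions: x(0) = C1 = -4 and x'(0) = C2 + 5*C1 = -2. Solving gives C1 = -4, C2 = 18.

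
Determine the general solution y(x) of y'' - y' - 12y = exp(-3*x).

y = C1*exp(-3*x) + C2*exp(4*x) - x*exp(-3*x)/7

Characteristic equation r² - r - 12 = 0 factors as (r + 3)(r - 4) = 0, so r = -3, 4.
Hence y_h = C1*exp(-3*x) + C2*exp(4*x).
Since exp(-3*x) solves the homogeneous equation (r = -3 is a root of multiplicity 1), multiply the trial by x. Try y_p = A*x*exp(-3*x). Substituting into the equation and dividing by exp(-3*x) gives A = -1/7, so y_p = -x*exp(-3*x)/7.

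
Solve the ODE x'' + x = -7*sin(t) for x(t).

Characteristic equation r² + 1 = 0 has discriminant (0)² - 4·(1) = -4 < 0, so r = ± i.
Hence x_h = C1*cos(t) + C2*sin(t).
Since ±1i are characteristic roots, multiply the trial by t. Try x_p = t*(A*cos(t) + B*sin(t)). Substituting and equating the coefficients of cos(t) and sin(t) gives A = 7/2, B = 0, so x_p = 7*t*cos(t)/2.

x = C1*cos(t) + C2*sin(t) + 7*t*cos(t)/2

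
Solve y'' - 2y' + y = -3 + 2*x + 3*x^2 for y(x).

y = 19 + 3*x**2 + 14*x + C1*exp(x) + C2*x*exp(x)

Characteristic equation r² - 2r + 1 = 0 has discriminant (-2)² - 4·(1) = 0, so r = 1 is a repeated root.
Hence y_h = (C1 + C2*x)*exp(x).
For the particular solution try y_p = A0 + A1*x + A2*x^2. Substituting and matching coefficients of each power of x gives A0 = 19, A1 = 14, A2 = 3, so y_p = 19 + 3*x^2 + 14*x.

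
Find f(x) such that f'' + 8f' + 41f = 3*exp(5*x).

Characteristic equation r² + 8r + 41 = 0 has discriminant (8)² - 4·(41) = -100 < 0, so r = -4 ± 5i.
Hence f_h = C1*cos(5*x)*exp(-4*x) + C2*exp(-4*x)*sin(5*x).
Try f_p = A*exp(5*x). Substituting into the equation and dividing by exp(5*x) gives A = 3/106, so f_p = 3*exp(5*x)/106.

f = 3*exp(5*x)/106 + C1*cos(5*x)*exp(-4*x) + C2*exp(-4*x)*sin(5*x)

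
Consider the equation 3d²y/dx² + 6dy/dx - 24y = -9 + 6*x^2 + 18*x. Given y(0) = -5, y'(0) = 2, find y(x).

Divide through by 3: y'' + 2y' - 8y = -3 + 2*x^2 + 6*x.
Characteristic equation r² + 2r - 8 = 0 factors as (r + 4)(r - 2) = 0, so r = -4, 2.
Hence y_h = C1*exp(-4*x) + C2*exp(2*x).
For the particular solution try y_p = A0 + A1*x + A2*x^2. Substituting and matching coefficients of each power of x gives A0 = 3/32, A1 = -7/8, A2 = -1/4, so y_p = 3/32 - 7*x/8 - x^2/4.
General solution: y = 3/32 - 7*x/8 - x^2/4 + C1*exp(-4*x) + C2*exp(2*x).
Apply the initial conditions: y(0) = 3/32 + C1 + C2 = -5 and y'(0) = -7/8 - 4*C1 + 2*C2 = 2. Solving gives C1 = -209/96, C2 = -35/12.

y = 3/32 - 209*exp(-4*x)/96 - 35*exp(2*x)/12 - 7*x/8 - x**2/4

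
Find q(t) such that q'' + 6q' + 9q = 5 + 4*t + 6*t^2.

Characteristic equation r² + 6r + 9 = 0 has discriminant (6)² - 4·(9) = 0, so r = -3 is a repeated root.
Hence q_h = (C1 + C2*t)*exp(-3*t).
For the particular solution try q_p = A0 + A1*t + A2*t^2. Substituting and matching coefficients of each power of t gives A0 = 19/27, A1 = -4/9, A2 = 2/3, so q_p = 19/27 - 4*t/9 + 2*t^2/3.

q = 19/27 - 4*t/9 + 2*t**2/3 + C1*exp(-3*t) + C2*t*exp(-3*t)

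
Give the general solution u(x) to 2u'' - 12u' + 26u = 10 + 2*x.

Divide through by 2: u'' - 6u' + 13u = 5 + x.
Characteristic equation r² - 6r + 13 = 0 has discriminant (-6)² - 4·(13) = -16 < 0, so r = 3 ± 2i.
Hence u_h = C1*cos(2*x)*exp(3*x) + C2*exp(3*x)*sin(2*x).
For the particular solution try u_p = A0 + A1*x. Substituting and matching coefficients of each power of x gives A0 = 71/169, A1 = 1/13, so u_p = 71/169 + x/13.

u = 71/169 + x/13 + C1*cos(2*x)*exp(3*x) + C2*exp(3*x)*sin(2*x)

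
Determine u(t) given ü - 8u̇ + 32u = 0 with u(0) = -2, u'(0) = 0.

Characteristic equation r² - 8r + 32 = 0 has discriminant (-8)² - 4·(32) = -64 < 0, so r = 4 ± 4i.
Hence u_h = C1*cos(4*t)*exp(4*t) + C2*exp(4*t)*sin(4*t).
Apply the initial conditions: u(0) = C1 = -2 and u'(0) = 4*C1 + 4*C2 = 0. Solving gives C1 = -2, C2 = 2.

u = -2*cos(4*t)*exp(4*t) + 2*exp(4*t)*sin(4*t)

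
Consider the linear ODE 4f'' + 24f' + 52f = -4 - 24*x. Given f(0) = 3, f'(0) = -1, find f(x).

f = 23/169 - 6*x/13 + 484*cos(2*x)*exp(-3*x)/169 + 1361*exp(-3*x)*sin(2*x)/338

Divide through by 4: f'' + 6f' + 13f = -1 - 6*x.
Characteristic equation r² + 6r + 13 = 0 has discriminant (6)² - 4·(13) = -16 < 0, so r = -3 ± 2i.
Hence f_h = C1*cos(2*x)*exp(-3*x) + C2*exp(-3*x)*sin(2*x).
For the particular solution try f_p = A0 + A1*x. Substituting and matching coefficients of each power of x gives A0 = 23/169, A1 = -6/13, so f_p = 23/169 - 6*x/13.
General solution: f = 23/169 - 6*x/13 + C1*cos(2*x)*exp(-3*x) + C2*exp(-3*x)*sin(2*x).
Apply the initial conditions: f(0) = 23/169 + C1 = 3 and f'(0) = -6/13 - 3*C1 + 2*C2 = -1. Solving gives C1 = 484/169, C2 = 1361/338.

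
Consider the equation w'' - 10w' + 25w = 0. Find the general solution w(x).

w = C1*exp(5*x) + C2*x*exp(5*x)

Characteristic equation r² - 10r + 25 = 0 has discriminant (-10)² - 4·(25) = 0, so r = 5 is a repeated root.
Hence w_h = (C1 + C2*x)*exp(5*x).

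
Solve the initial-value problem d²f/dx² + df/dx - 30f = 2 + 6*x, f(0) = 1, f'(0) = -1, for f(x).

f = -11/150 - x/5 + 37*exp(-6*x)/66 + 141*exp(5*x)/275

Characteristic equation r² + r - 30 = 0 factors as (r - 5)(r + 6) = 0, so r = 5, -6.
Hence f_h = C1*exp(5*x) + C2*exp(-6*x).
For the particular solution try f_p = A0 + A1*x. Substituting and matching coefficients of each power of x gives A0 = -11/150, A1 = -1/5, so f_p = -11/150 - x/5.
General solution: f = -11/150 - x/5 + C1*exp(5*x) + C2*exp(-6*x).
Apply the initial conditions: f(0) = -11/150 + C1 + C2 = 1 and f'(0) = -1/5 - 6*C2 + 5*C1 = -1. Solving gives C1 = 141/275, C2 = 37/66.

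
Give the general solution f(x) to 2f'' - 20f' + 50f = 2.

f = 1/25 + C1*exp(5*x) + C2*x*exp(5*x)

Divide through by 2: f'' - 10f' + 25f = 1.
Characteristic equation r² - 10r + 25 = 0 has discriminant (-10)² - 4·(25) = 0, so r = 5 is a repeated root.
Hence f_h = (C1 + C2*x)*exp(5*x).
For the particular solution try f_p = A0. Substituting and matching coefficients of each power of x gives A0 = 1/25, so f_p = 1/25.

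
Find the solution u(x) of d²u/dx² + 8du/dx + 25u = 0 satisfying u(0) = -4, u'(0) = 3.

Characteristic equation r² + 8r + 25 = 0 has discriminant (8)² - 4·(25) = -36 < 0, so r = -4 ± 3i.
Hence u_h = C1*cos(3*x)*exp(-4*x) + C2*exp(-4*x)*sin(3*x).
Apply the initial conditions: u(0) = C1 = -4 and u'(0) = -4*C1 + 3*C2 = 3. Solving gives C1 = -4, C2 = -13/3.

u = -4*cos(3*x)*exp(-4*x) - 13*exp(-4*x)*sin(3*x)/3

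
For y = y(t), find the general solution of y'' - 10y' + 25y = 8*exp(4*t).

y = 8*exp(4*t) + C1*exp(5*t) + C2*t*exp(5*t)

Characteristic equation r² - 10r + 25 = 0 has discriminant (-10)² - 4·(25) = 0, so r = 5 is a repeated root.
Hence y_h = (C1 + C2*t)*exp(5*t).
Try y_p = A*exp(4*t). Substituting into the equation and dividing by exp(4*t) gives A = 8, so y_p = 8*exp(4*t).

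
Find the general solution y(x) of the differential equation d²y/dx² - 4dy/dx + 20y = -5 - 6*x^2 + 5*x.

Characteristic equation r² - 4r + 20 = 0 has discriminant (-4)² - 4·(20) = -64 < 0, so r = 2 ± 4i.
Hence y_h = C1*cos(4*x)*exp(2*x) + C2*exp(2*x)*sin(4*x).
For the particular solution try y_p = A0 + A1*x + A2*x^2. Substituting and matching coefficients of each power of x gives A0 = -97/500, A1 = 13/100, A2 = -3/10, so y_p = -97/500 - 3*x^2/10 + 13*x/100.

y = -97/500 - 3*x**2/10 + 13*x/100 + C1*cos(4*x)*exp(2*x) + C2*exp(2*x)*sin(4*x)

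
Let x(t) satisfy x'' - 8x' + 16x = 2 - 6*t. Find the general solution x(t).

x = -1/16 - 3*t/8 + C1*exp(4*t) + C2*t*exp(4*t)

Characteristic equation r² - 8r + 16 = 0 has discriminant (-8)² - 4·(16) = 0, so r = 4 is a repeated root.
Hence x_h = (C1 + C2*t)*exp(4*t).
For the particular solution try x_p = A0 + A1*t. Substituting and matching coefficients of each power of t gives A0 = -1/16, A1 = -3/8, so x_p = -1/16 - 3*t/8.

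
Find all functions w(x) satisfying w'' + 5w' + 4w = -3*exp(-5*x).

w = -3*exp(-5*x)/4 + C1*exp(-x) + C2*exp(-4*x)

Characteristic equation r² + 5r + 4 = 0 factors as (r + 1)(r + 4) = 0, so r = -1, -4.
Hence w_h = C1*exp(-x) + C2*exp(-4*x).
Try w_p = A*exp(-5*x). Substituting into the equation and dividing by exp(-5*x) gives A = -3/4, so w_p = -3*exp(-5*x)/4.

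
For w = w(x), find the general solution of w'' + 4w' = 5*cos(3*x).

w = C2 - cos(3*x)/5 + 4*sin(3*x)/15 + C1*exp(-4*x)

Characteristic equation r² + 4r = 0 factors as (r + 4)r = 0, so r = -4, 0.
Hence w_h = C1*exp(-4*x) + C2.
Try w_p = A*cos(3*x) + B*sin(3*x). Substituting and equating the coefficients of cos(3x) and sin(3x) gives A = -1/5, B = 4/15, so w_p = -cos(3*x)/5 + 4*sin(3*x)/15.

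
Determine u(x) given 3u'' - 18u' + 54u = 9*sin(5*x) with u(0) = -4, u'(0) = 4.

u = -21*sin(5*x)/949 + 90*cos(5*x)/949 - 3886*cos(3*x)*exp(3*x)/949 + 15559*exp(3*x)*sin(3*x)/2847

Divide through by 3: u'' - 6u' + 18u = 3*sin(5*x).
Characteristic equation r² - 6r + 18 = 0 has discriminant (-6)² - 4·(18) = -36 < 0, so r = 3 ± 3i.
Hence u_h = C1*cos(3*x)*exp(3*x) + C2*exp(3*x)*sin(3*x).
Try u_p = A*cos(5*x) + B*sin(5*x). Substituting and equating the coefficients of cos(5x) and sin(5x) gives A = 90/949, B = -21/949, so u_p = -21*sin(5*x)/949 + 90*cos(5*x)/949.
General solution: u = -21*sin(5*x)/949 + 90*cos(5*x)/949 + C1*cos(3*x)*exp(3*x) + C2*exp(3*x)*sin(3*x).
Apply the initial conditions: u(0) = 90/949 + C1 = -4 and u'(0) = -105/949 + 3*C1 + 3*C2 = 4. Solving gives C1 = -3886/949, C2 = 15559/2847.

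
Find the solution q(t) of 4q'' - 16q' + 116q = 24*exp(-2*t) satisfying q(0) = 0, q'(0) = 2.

Divide through by 4: q'' - 4q' + 29q = 6*exp(-2*t).
Characteristic equation r² - 4r + 29 = 0 has discriminant (-4)² - 4·(29) = -100 < 0, so r = 2 ± 5i.
Hence q_h = C1*cos(5*t)*exp(2*t) + C2*exp(2*t)*sin(5*t).
Try q_p = A*exp(-2*t). Substituting into the equation and dividing by exp(-2*t) gives A = 6/41, so q_p = 6*exp(-2*t)/41.
General solution: q = 6*exp(-2*t)/41 + C1*cos(5*t)*exp(2*t) + C2*exp(2*t)*sin(5*t).
Apply the initial conditions: q(0) = 6/41 + C1 = 0 and q'(0) = -12/41 + 2*C1 + 5*C2 = 2. Solving gives C1 = -6/41, C2 = 106/205.

q = 6*exp(-2*t)/41 - 6*cos(5*t)*exp(2*t)/41 + 106*exp(2*t)*sin(5*t)/205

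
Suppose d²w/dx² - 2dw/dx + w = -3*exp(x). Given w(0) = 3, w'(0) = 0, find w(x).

w = 3*exp(x) - 3*x*exp(x) - 3*x**2*exp(x)/2

Characteristic equation r² - 2r + 1 = 0 has discriminant (-2)² - 4·(1) = 0, so r = 1 is a repeated root.
Hence w_h = (C1 + C2*x)*exp(x).
Since exp(x) solves the homogeneous equation (r = 1 is a root of multiplicity 2), multiply the trial by x^2. Try w_p = A*x^2*exp(x). Substituting into the equation and dividing by exp(x) gives A = -3/2, so w_p = -3*x^2*exp(x)/2.
General solution: w = C1*exp(x) - 3*x^2*exp(x)/2 + C2*x*exp(x).
Apply the initial conditions: w(0) = C1 = 3 and w'(0) = C1 + C2 = 0. Solving gives C1 = 3, C2 = -3.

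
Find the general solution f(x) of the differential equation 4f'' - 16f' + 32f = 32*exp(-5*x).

Divide through by 4: f'' - 4f' + 8f = 8*exp(-5*x).
Characteristic equation r² - 4r + 8 = 0 has discriminant (-4)² - 4·(8) = -16 < 0, so r = 2 ± 2i.
Hence f_h = C1*cos(2*x)*exp(2*x) + C2*exp(2*x)*sin(2*x).
Try f_p = A*exp(-5*x). Substituting into the equation and dividing by exp(-5*x) gives A = 8/53, so f_p = 8*exp(-5*x)/53.

f = 8*exp(-5*x)/53 + C1*cos(2*x)*exp(2*x) + C2*exp(2*x)*sin(2*x)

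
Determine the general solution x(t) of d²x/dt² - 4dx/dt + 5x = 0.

Characteristic equation r² - 4r + 5 = 0 has discriminant (-4)² - 4·(5) = -4 < 0, so r = 2 ± i.
Hence x_h = C1*cos(t)*exp(2*t) + C2*exp(2*t)*sin(t).

x = C1*cos(t)*exp(2*t) + C2*exp(2*t)*sin(t)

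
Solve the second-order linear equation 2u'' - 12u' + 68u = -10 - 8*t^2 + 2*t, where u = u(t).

Divide through by 2: u'' - 6u' + 34u = -5 + t - 4*t^2.
Characteristic equation r² - 6r + 34 = 0 has discriminant (-6)² - 4·(34) = -100 < 0, so r = 3 ± 5i.
Hence u_h = C1*cos(5*t)*exp(3*t) + C2*exp(3*t)*sin(5*t).
For the particular solution try u_p = A0 + A1*t + A2*t^2. Substituting and matching coefficients of each power of t gives A0 = -699/4913, A1 = -7/578, A2 = -2/17, so u_p = -699/4913 - 7*t/578 - 2*t^2/17.

u = -699/4913 - 7*t/578 - 2*t**2/17 + C1*cos(5*t)*exp(3*t) + C2*exp(3*t)*sin(5*t)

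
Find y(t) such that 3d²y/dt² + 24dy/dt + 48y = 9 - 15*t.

y = 11/32 - 5*t/16 + C1*exp(-4*t) + C2*t*exp(-4*t)

Divide through by 3: y'' + 8y' + 16y = 3 - 5*t.
Characteristic equation r² + 8r + 16 = 0 has discriminant (8)² - 4·(16) = 0, so r = -4 is a repeated root.
Hence y_h = (C1 + C2*t)*exp(-4*t).
For the particular solution try y_p = A0 + A1*t. Substituting and matching coefficients of each power of t gives A0 = 11/32, A1 = -5/16, so y_p = 11/32 - 5*t/16.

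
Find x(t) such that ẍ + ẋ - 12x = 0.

Characteristic equation r² + r - 12 = 0 factors as (r - 3)(r + 4) = 0, so r = 3, -4.
Hence x_h = C1*exp(3*t) + C2*exp(-4*t).

x = C1*exp(3*t) + C2*exp(-4*t)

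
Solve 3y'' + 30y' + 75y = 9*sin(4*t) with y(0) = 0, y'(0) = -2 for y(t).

y = -120*cos(4*t)/1681 + 27*sin(4*t)/1681 + 120*exp(-5*t)/1681 - 70*t*exp(-5*t)/41

Divide through by 3: y'' + 10y' + 25y = 3*sin(4*t).
Characteristic equation r² + 10r + 25 = 0 has discriminant (10)² - 4·(25) = 0, so r = -5 is a repeated root.
Hence y_h = (C1 + C2*t)*exp(-5*t).
Try y_p = A*cos(4*t) + B*sin(4*t). Substituting and equating the coefficients of cos(4t) and sin(4t) gives A = -120/1681, B = 27/1681, so y_p = -120*cos(4*t)/1681 + 27*sin(4*t)/1681.
General solution: y = -120*cos(4*t)/1681 + 27*sin(4*t)/1681 + C1*exp(-5*t) + C2*t*exp(-5*t).
Apply the initial conditions: y(0) = -120/1681 + C1 = 0 and y'(0) = 108/1681 + C2 - 5*C1 = -2. Solving gives C1 = 120/1681, C2 = -70/41.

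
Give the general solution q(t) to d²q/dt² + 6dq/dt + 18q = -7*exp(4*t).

q = -7*exp(4*t)/58 + C1*cos(3*t)*exp(-3*t) + C2*exp(-3*t)*sin(3*t)

Characteristic equation r² + 6r + 18 = 0 has discriminant (6)² - 4·(18) = -36 < 0, so r = -3 ± 3i.
Hence q_h = C1*cos(3*t)*exp(-3*t) + C2*exp(-3*t)*sin(3*t).
Try q_p = A*exp(4*t). Substituting into the equation and dividing by exp(4*t) gives A = -7/58, so q_p = -7*exp(4*t)/58.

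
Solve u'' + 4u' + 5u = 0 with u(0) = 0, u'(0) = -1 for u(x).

Characteristic equation r² + 4r + 5 = 0 has discriminant (4)² - 4·(5) = -4 < 0, so r = -2 ± i.
Hence u_h = C1*cos(x)*exp(-2*x) + C2*exp(-2*x)*sin(x).
Apply the initial conditions: u(0) = C1 = 0 and u'(0) = C2 - 2*C1 = -1. Solving gives C1 = 0, C2 = -1.

u = -exp(-2*x)*sin(x)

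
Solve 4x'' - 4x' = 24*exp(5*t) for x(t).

Divide through by 4: x'' - x' = 6*exp(5*t).
Characteristic equation r² - r = 0 factors as (r - 1)r = 0, so r = 1, 0.
Hence x_h = C1*exp(t) + C2.
Try x_p = A*exp(5*t). Substituting into the equation and dividing by exp(5*t) gives A = 3/10, so x_p = 3*exp(5*t)/10.

x = C2 + 3*exp(5*t)/10 + C1*exp(t)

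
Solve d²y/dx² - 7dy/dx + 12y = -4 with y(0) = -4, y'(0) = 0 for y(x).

Characteristic equation r² - 7r + 12 = 0 factors as (r - 3)(r - 4) = 0, so r = 3, 4.
Hence y_h = C1*exp(3*x) + C2*exp(4*x).
For the particular solution try y_p = A0. Substituting and matching coefficients of each power of x gives A0 = -1/3, so y_p = -1/3.
General solution: y = -1/3 + C1*exp(3*x) + C2*exp(4*x).
Apply the initial conditions: y(0) = -1/3 + C1 + C2 = -4 and y'(0) = 3*C1 + 4*C2 = 0. Solving gives C1 = -44/3, C2 = 11.

y = -1/3 + 11*exp(4*x) - 44*exp(3*x)/3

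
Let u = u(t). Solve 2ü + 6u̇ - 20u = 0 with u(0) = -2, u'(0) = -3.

u = -13*exp(2*t)/7 - exp(-5*t)/7

Divide through by 2: u'' + 3u' - 10u = 0.
Characteristic equation r² + 3r - 10 = 0 factors as (r + 5)(r - 2) = 0, so r = -5, 2.
Hence u_h = C1*exp(-5*t) + C2*exp(2*t).
Apply the initial conditions: u(0) = C1 + C2 = -2 and u'(0) = -5*C1 + 2*C2 = -3. Solving gives C1 = -1/7, C2 = -13/7.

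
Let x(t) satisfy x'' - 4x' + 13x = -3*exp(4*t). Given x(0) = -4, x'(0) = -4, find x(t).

x = -3*exp(4*t)/13 - 49*cos(3*t)*exp(2*t)/13 + 58*exp(2*t)*sin(3*t)/39

Characteristic equation r² - 4r + 13 = 0 has discriminant (-4)² - 4·(13) = -36 < 0, so r = 2 ± 3i.
Hence x_h = C1*cos(3*t)*exp(2*t) + C2*exp(2*t)*sin(3*t).
Try x_p = A*exp(4*t). Substituting into the equation and dividing by exp(4*t) gives A = -3/13, so x_p = -3*exp(4*t)/13.
General solution: x = -3*exp(4*t)/13 + C1*cos(3*t)*exp(2*t) + C2*exp(2*t)*sin(3*t).
Apply the initial conditions: x(0) = -3/13 + C1 = -4 and x'(0) = -12/13 + 2*C1 + 3*C2 = -4. Solving gives C1 = -49/13, C2 = 58/39.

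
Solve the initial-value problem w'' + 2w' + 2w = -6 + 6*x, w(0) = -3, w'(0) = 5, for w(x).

Characteristic equation r² + 2r + 2 = 0 has discriminant (2)² - 4·(2) = -4 < 0, so r = -1 ± i.
Hence w_h = C1*cos(x)*exp(-x) + C2*exp(-x)*sin(x).
For the particular solution try w_p = A0 + A1*x. Substituting and matching coefficients of each power of x gives A0 = -6, A1 = 3, so w_p = -6 + 3*x.
General solution: w = -6 + 3*x + C1*cos(x)*exp(-x) + C2*exp(-x)*sin(x).
Apply the initial conditions: w(0) = -6 + C1 = -3 and w'(0) = 3 + C2 - C1 = 5. Solving gives C1 = 3, C2 = 5.

w = -6 + 3*x + 3*cos(x)*exp(-x) + 5*exp(-x)*sin(x)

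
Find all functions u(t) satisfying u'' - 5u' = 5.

Characteristic equation r² - 5r = 0 factors as (r - 5)r = 0, so r = 5, 0.
Hence u_h = C1*exp(5*t) + C2.
Since 1 solves the homogeneous equation (r = 0 is a root of multiplicity 1), multiply the trial by t. Try u_p = A*t. Substituting into the equation and dividing by 1 gives A = -1, so u_p = -t.

u = C2 - t + C1*exp(5*t)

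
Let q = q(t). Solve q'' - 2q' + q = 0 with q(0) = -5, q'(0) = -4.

Characteristic equation r² - 2r + 1 = 0 has discriminant (-2)² - 4·(1) = 0, so r = 1 is a repeated root.
Hence q_h = (C1 + C2*t)*exp(t).
Apply the initial conditions: q(0) = C1 = -5 and q'(0) = C1 + C2 = -4. Solving gives C1 = -5, C2 = 1.

q = -5*exp(t) + t*exp(t)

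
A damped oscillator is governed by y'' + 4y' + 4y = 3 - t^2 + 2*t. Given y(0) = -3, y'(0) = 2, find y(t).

Characteristic equation r² + 4r + 4 = 0 has discriminant (4)² - 4·(4) = 0, so r = -2 is a repeated root.
Hence y_h = (C1 + C2*t)*exp(-2*t).
For the particular solution try y_p = A0 + A1*t + A2*t^2. Substituting and matching coefficients of each power of t gives A0 = -1/8, A1 = 1, A2 = -1/4, so y_p = -1/8 + t - t^2/4.
General solution: y = -1/8 + t - t^2/4 + C1*exp(-2*t) + C2*t*exp(-2*t).
Apply the initial conditions: y(0) = -1/8 + C1 = -3 and y'(0) = 1 + C2 - 2*C1 = 2. Solving gives C1 = -23/8, C2 = -19/4.

y = -1/8 + t - 23*exp(-2*t)/8 - t**2/4 - 19*t*exp(-2*t)/4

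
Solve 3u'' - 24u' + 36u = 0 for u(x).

u = C1*exp(6*x) + C2*exp(2*x)

Divide through by 3: u'' - 8u' + 12u = 0.
Characteristic equation r² - 8r + 12 = 0 factors as (r - 6)(r - 2) = 0, so r = 6, 2.
Hence u_h = C1*exp(6*x) + C2*exp(2*x).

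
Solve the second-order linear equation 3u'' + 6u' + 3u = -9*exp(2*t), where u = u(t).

Divide through by 3: u'' + 2u' + u = -3*exp(2*t).
Characteristic equation r² + 2r + 1 = 0 has discriminant (2)² - 4·(1) = 0, so r = -1 is a repeated root.
Hence u_h = (C1 + C2*t)*exp(-t).
Try u_p = A*exp(2*t). Substituting into the equation and dividing by exp(2*t) gives A = -1/3, so u_p = -exp(2*t)/3.

u = -exp(2*t)/3 + C1*exp(-t) + C2*t*exp(-t)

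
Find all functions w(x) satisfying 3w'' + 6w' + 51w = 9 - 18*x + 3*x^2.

Divide through by 3: w'' + 2w' + 17w = 3 + x^2 - 6*x.
Characteristic equation r² + 2r + 17 = 0 has discriminant (2)² - 4·(17) = -64 < 0, so r = -1 ± 4i.
Hence w_h = C1*cos(4*x)*exp(-x) + C2*exp(-x)*sin(4*x).
For the particular solution try w_p = A0 + A1*x + A2*x^2. Substituting and matching coefficients of each power of x gives A0 = 1045/4913, A1 = -106/289, A2 = 1/17, so w_p = 1045/4913 - 106*x/289 + x^2/17.

w = 1045/4913 - 106*x/289 + x**2/17 + C1*cos(4*x)*exp(-x) + C2*exp(-x)*sin(4*x)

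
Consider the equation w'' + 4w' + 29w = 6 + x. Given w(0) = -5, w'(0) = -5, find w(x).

w = 170/841 + x/29 - 12984*exp(-2*x)*sin(5*x)/4205 - 4375*cos(5*x)*exp(-2*x)/841

Characteristic equation r² + 4r + 29 = 0 has discriminant (4)² - 4·(29) = -100 < 0, so r = -2 ± 5i.
Hence w_h = C1*cos(5*x)*exp(-2*x) + C2*exp(-2*x)*sin(5*x).
For the particular solution try w_p = A0 + A1*x. Substituting and matching coefficients of each power of x gives A0 = 170/841, A1 = 1/29, so w_p = 170/841 + x/29.
General solution: w = 170/841 + x/29 + C1*cos(5*x)*exp(-2*x) + C2*exp(-2*x)*sin(5*x).
Apply the initial conditions: w(0) = 170/841 + C1 = -5 and w'(0) = 1/29 - 2*C1 + 5*C2 = -5. Solving gives C1 = -4375/841, C2 = -12984/4205.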